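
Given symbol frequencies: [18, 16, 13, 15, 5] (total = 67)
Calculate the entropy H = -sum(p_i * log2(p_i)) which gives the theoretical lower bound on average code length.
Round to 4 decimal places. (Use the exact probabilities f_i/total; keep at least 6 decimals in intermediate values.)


Per-symbol terms -p_i * log2(p_i) with p_i = f_i/67:
  p = 18/67 = 0.268657: log2(p) = -1.896164, -p*log2(p) = 0.509417
  p = 16/67 = 0.238806: log2(p) = -2.066089, -p*log2(p) = 0.493394
  p = 13/67 = 0.194030: log2(p) = -2.365649, -p*log2(p) = 0.459007
  p = 15/67 = 0.223881: log2(p) = -2.159199, -p*log2(p) = 0.483403
  p = 5/67 = 0.074627: log2(p) = -3.744161, -p*log2(p) = 0.279415
H = 0.509417 + 0.493394 + 0.459007 + 0.483403 + 0.279415 = 2.224636

H = 2.2246 bits/symbol


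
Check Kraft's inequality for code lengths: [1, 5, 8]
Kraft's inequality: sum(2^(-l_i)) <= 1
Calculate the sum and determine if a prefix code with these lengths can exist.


Sum = 2^(-1) + 2^(-5) + 2^(-8)
    = 0.5 + 0.03125 + 0.00390625
    = 137/256 = 0.53515625
Since 0.53515625 <= 1, Kraft's inequality IS satisfied.
A prefix code with these lengths CAN exist.

Kraft sum = 0.53515625. Satisfied.


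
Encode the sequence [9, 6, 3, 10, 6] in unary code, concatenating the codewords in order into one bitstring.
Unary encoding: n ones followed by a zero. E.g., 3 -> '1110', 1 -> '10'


Encode each number as n ones followed by a terminating 0:
  9 -> 1111111110 (10 bits)
  6 -> 1111110 (7 bits)
  3 -> 1110 (4 bits)
  10 -> 11111111110 (11 bits)
  6 -> 1111110 (7 bits)
Total length = 10 + 7 + 4 + 11 + 7 = 39 bits.

Unary([9, 6, 3, 10, 6]) = 111111111011111101110111111111101111110 (39 bits)


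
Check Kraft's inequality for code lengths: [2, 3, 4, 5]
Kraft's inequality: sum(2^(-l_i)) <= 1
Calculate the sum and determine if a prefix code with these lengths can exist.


Sum = 2^(-2) + 2^(-3) + 2^(-4) + 2^(-5)
    = 0.25 + 0.125 + 0.0625 + 0.03125
    = 15/32 = 0.46875
Since 0.46875 <= 1, Kraft's inequality IS satisfied.
A prefix code with these lengths CAN exist.

Kraft sum = 0.46875. Satisfied.


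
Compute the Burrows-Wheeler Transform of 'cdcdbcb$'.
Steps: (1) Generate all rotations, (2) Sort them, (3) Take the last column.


Rotations (sorted):
  0: $cdcdbcb -> last char: b
  1: b$cdcdbc -> last char: c
  2: bcb$cdcd -> last char: d
  3: cb$cdcdb -> last char: b
  4: cdbcb$cd -> last char: d
  5: cdcdbcb$ -> last char: $
  6: dbcb$cdc -> last char: c
  7: dcdbcb$c -> last char: c


BWT = bcdbd$cc


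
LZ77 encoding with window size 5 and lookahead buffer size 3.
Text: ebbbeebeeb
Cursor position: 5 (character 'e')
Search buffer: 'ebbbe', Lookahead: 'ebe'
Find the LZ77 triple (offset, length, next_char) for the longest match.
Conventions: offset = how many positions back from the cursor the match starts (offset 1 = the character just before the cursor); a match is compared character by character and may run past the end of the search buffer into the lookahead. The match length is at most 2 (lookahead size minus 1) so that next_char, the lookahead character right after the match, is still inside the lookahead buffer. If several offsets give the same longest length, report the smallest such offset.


Try each offset into the search buffer:
  offset=1 (pos 4, char 'e'): match length 1
  offset=2 (pos 3, char 'b'): match length 0
  offset=3 (pos 2, char 'b'): match length 0
  offset=4 (pos 1, char 'b'): match length 0
  offset=5 (pos 0, char 'e'): match length 2
Longest match has length 2 at offset 5.
next_char = character at position 5 + 2 = 7 -> 'e'

Best match: offset=5, length=2 (matching 'eb' starting at position 0)
LZ77 triple: (5, 2, 'e')


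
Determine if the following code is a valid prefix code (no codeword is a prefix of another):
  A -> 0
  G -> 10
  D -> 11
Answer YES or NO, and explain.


Checking each pair (does one codeword prefix another?):
  A='0' vs G='10': no prefix
  A='0' vs D='11': no prefix
  G='10' vs A='0': no prefix
  G='10' vs D='11': no prefix
  D='11' vs A='0': no prefix
  D='11' vs G='10': no prefix
No violation found over all pairs.

YES -- this is a valid prefix code. No codeword is a prefix of any other codeword.


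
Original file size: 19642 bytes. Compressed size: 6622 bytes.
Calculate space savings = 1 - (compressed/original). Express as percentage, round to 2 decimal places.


ratio = compressed/original = 6622/19642 = 0.337135
savings = 1 - ratio = 1 - 0.337135 = 0.662865
as a percentage: 0.662865 * 100 = 66.29%

Space savings = 1 - 6622/19642 = 66.29%


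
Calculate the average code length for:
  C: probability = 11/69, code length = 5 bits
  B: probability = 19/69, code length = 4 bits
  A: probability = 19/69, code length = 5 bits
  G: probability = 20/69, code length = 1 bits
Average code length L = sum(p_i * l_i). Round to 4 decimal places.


Weighted contributions p_i * l_i:
  C: (11/69) * 5 = 55/69
  B: (19/69) * 4 = 76/69
  A: (19/69) * 5 = 95/69
  G: (20/69) * 1 = 20/69
Sum = (55 + 76 + 95 + 20)/69 = 246/69

L = 246/69 = 3.5652 bits/symbol


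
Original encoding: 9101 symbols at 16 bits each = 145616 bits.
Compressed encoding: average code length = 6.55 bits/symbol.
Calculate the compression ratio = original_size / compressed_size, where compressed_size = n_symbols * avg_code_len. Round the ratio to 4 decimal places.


original_size = n_symbols * orig_bits = 9101 * 16 = 145616 bits
compressed_size = n_symbols * avg_code_len = 9101 * 6.55 = 59611.55 bits
ratio = original_size / compressed_size = 145616 / 59611.55 = 2.4427

Compression ratio = 2.4427


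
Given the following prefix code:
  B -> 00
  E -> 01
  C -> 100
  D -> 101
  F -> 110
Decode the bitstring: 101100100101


Decoding step by step:
Bits 101 -> D
Bits 100 -> C
Bits 100 -> C
Bits 101 -> D


Decoded message: DCCD


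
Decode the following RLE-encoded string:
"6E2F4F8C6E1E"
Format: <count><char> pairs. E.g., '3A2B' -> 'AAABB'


Expanding each <count><char> pair:
  6E -> 'EEEEEE'
  2F -> 'FF'
  4F -> 'FFFF'
  8C -> 'CCCCCCCC'
  6E -> 'EEEEEE'
  1E -> 'E'

Decoded = EEEEEEFFFFFFCCCCCCCCEEEEEEE


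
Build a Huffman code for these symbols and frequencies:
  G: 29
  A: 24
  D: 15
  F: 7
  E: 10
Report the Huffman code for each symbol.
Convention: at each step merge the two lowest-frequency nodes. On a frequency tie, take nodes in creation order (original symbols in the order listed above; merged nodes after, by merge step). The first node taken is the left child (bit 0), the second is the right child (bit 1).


Huffman tree construction:
Step 1: Merge F(7) + E(10) = 17
Step 2: Merge D(15) + (F+E)(17) = 32
Step 3: Merge A(24) + G(29) = 53
Step 4: Merge (D+(F+E))(32) + (A+G)(53) = 85
Read each symbol's code off the tree from the root (left child = 0, right child = 1).

Codes:
  G: 11 (length 2)
  A: 10 (length 2)
  D: 00 (length 2)
  F: 010 (length 3)
  E: 011 (length 3)
Average code length: 187/85 = 2.2000 bits/symbol


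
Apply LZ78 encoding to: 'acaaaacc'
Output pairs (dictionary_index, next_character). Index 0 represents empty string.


LZ78 encoding steps:
Dictionary: {0: ''}
Step 1: w='' (idx 0), next='a' -> output (0, 'a'), add 'a' as idx 1
Step 2: w='' (idx 0), next='c' -> output (0, 'c'), add 'c' as idx 2
Step 3: w='a' (idx 1), next='a' -> output (1, 'a'), add 'aa' as idx 3
Step 4: w='aa' (idx 3), next='c' -> output (3, 'c'), add 'aac' as idx 4
Step 5: w='c' (idx 2), end of input -> output (2, '')


Encoded: [(0, 'a'), (0, 'c'), (1, 'a'), (3, 'c'), (2, '')]


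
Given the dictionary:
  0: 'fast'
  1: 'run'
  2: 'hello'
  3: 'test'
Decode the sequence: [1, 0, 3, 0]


Look up each index in the dictionary:
  1 -> 'run'
  0 -> 'fast'
  3 -> 'test'
  0 -> 'fast'

Decoded: "run fast test fast"


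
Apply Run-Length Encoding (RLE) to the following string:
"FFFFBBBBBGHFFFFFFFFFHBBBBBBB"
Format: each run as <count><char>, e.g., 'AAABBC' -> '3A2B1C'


Scanning runs left to right:
  i=0: run of 'F' x 4 -> '4F'
  i=4: run of 'B' x 5 -> '5B'
  i=9: run of 'G' x 1 -> '1G'
  i=10: run of 'H' x 1 -> '1H'
  i=11: run of 'F' x 9 -> '9F'
  i=20: run of 'H' x 1 -> '1H'
  i=21: run of 'B' x 7 -> '7B'

RLE = 4F5B1G1H9F1H7B


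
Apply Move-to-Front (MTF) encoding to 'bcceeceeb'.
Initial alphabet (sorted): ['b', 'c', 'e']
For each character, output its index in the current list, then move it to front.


MTF encoding:
'b': index 0 in ['b', 'c', 'e'] -> ['b', 'c', 'e']
'c': index 1 in ['b', 'c', 'e'] -> ['c', 'b', 'e']
'c': index 0 in ['c', 'b', 'e'] -> ['c', 'b', 'e']
'e': index 2 in ['c', 'b', 'e'] -> ['e', 'c', 'b']
'e': index 0 in ['e', 'c', 'b'] -> ['e', 'c', 'b']
'c': index 1 in ['e', 'c', 'b'] -> ['c', 'e', 'b']
'e': index 1 in ['c', 'e', 'b'] -> ['e', 'c', 'b']
'e': index 0 in ['e', 'c', 'b'] -> ['e', 'c', 'b']
'b': index 2 in ['e', 'c', 'b'] -> ['b', 'e', 'c']


Output: [0, 1, 0, 2, 0, 1, 1, 0, 2]


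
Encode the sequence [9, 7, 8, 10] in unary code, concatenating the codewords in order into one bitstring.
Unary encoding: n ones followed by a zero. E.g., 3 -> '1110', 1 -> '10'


Encode each number as n ones followed by a terminating 0:
  9 -> 1111111110 (10 bits)
  7 -> 11111110 (8 bits)
  8 -> 111111110 (9 bits)
  10 -> 11111111110 (11 bits)
Total length = 10 + 8 + 9 + 11 = 38 bits.

Unary([9, 7, 8, 10]) = 11111111101111111011111111011111111110 (38 bits)


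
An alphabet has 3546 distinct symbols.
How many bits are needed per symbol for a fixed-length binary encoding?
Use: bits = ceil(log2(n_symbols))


log2(3546) = 11.792
Bracket: 2^11 = 2048 < 3546 <= 2^12 = 4096
So ceil(log2(3546)) = 12

bits = ceil(log2(3546)) = ceil(11.792) = 12 bits


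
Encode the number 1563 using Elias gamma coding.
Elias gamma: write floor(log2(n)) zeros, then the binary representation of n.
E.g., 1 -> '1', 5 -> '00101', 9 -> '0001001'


num_bits = floor(log2(1563)) + 1 = 11
leading_zeros = num_bits - 1 = 10
binary(1563) = 11000011011

Elias gamma(1563) = '0000000000' + '11000011011' = 000000000011000011011 (21 bits)


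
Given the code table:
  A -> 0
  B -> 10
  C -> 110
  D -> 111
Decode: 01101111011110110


Decoding:
0 -> A
110 -> C
111 -> D
10 -> B
111 -> D
10 -> B
110 -> C


Result: ACDBDBC


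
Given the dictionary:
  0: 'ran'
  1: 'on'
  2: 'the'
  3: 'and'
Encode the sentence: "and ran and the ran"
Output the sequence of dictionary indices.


Look up each word in the dictionary:
  'and' -> 3
  'ran' -> 0
  'and' -> 3
  'the' -> 2
  'ran' -> 0

Encoded: [3, 0, 3, 2, 0]


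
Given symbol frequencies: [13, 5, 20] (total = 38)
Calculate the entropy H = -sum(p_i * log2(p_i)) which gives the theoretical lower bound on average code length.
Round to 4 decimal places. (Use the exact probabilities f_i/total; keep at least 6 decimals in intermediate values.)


Per-symbol terms -p_i * log2(p_i) with p_i = f_i/38:
  p = 13/38 = 0.342105: log2(p) = -1.547488, -p*log2(p) = 0.529404
  p = 5/38 = 0.131579: log2(p) = -2.925999, -p*log2(p) = 0.385000
  p = 20/38 = 0.526316: log2(p) = -0.925999, -p*log2(p) = 0.487368
H = 0.529404 + 0.385000 + 0.487368 = 1.401772

H = 1.4018 bits/symbol


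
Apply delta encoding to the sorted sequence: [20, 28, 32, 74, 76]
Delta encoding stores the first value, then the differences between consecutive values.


First value: 20
Deltas:
  28 - 20 = 8
  32 - 28 = 4
  74 - 32 = 42
  76 - 74 = 2


Delta encoded: [20, 8, 4, 42, 2]


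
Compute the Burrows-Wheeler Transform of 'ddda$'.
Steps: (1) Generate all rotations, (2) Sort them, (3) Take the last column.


Rotations (sorted):
  0: $ddda -> last char: a
  1: a$ddd -> last char: d
  2: da$dd -> last char: d
  3: dda$d -> last char: d
  4: ddda$ -> last char: $


BWT = addd$


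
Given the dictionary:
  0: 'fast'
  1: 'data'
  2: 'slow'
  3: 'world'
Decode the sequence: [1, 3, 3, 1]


Look up each index in the dictionary:
  1 -> 'data'
  3 -> 'world'
  3 -> 'world'
  1 -> 'data'

Decoded: "data world world data"


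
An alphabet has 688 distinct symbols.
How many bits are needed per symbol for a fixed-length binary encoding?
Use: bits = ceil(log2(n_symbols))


log2(688) = 9.4263
Bracket: 2^9 = 512 < 688 <= 2^10 = 1024
So ceil(log2(688)) = 10

bits = ceil(log2(688)) = ceil(9.4263) = 10 bits


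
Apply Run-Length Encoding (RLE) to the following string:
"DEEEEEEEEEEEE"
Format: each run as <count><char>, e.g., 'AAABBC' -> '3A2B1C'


Scanning runs left to right:
  i=0: run of 'D' x 1 -> '1D'
  i=1: run of 'E' x 12 -> '12E'

RLE = 1D12E


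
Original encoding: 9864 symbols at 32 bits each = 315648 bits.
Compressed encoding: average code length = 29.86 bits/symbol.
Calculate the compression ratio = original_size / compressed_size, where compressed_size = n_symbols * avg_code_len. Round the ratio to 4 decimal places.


original_size = n_symbols * orig_bits = 9864 * 32 = 315648 bits
compressed_size = n_symbols * avg_code_len = 9864 * 29.86 = 294539.04 bits
ratio = original_size / compressed_size = 315648 / 294539.04 = 1.0717

Compression ratio = 1.0717


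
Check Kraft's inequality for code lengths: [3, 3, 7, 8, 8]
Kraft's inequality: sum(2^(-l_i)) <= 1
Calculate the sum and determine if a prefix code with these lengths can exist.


Sum = 2^(-3) + 2^(-3) + 2^(-7) + 2^(-8) + 2^(-8)
    = 0.125 + 0.125 + 0.0078125 + 0.00390625 + 0.00390625
    = 68/256 = 0.265625
Since 0.265625 <= 1, Kraft's inequality IS satisfied.
A prefix code with these lengths CAN exist.

Kraft sum = 0.265625. Satisfied.


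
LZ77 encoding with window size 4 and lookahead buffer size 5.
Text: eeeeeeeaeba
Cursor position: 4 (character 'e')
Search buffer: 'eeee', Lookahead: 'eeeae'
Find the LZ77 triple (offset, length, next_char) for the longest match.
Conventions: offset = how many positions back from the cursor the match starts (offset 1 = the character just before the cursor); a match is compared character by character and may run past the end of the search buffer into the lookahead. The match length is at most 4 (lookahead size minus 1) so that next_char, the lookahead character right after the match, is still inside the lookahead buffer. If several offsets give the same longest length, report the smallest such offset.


Try each offset into the search buffer:
  offset=1 (pos 3, char 'e'): match length 3
  offset=2 (pos 2, char 'e'): match length 3
  offset=3 (pos 1, char 'e'): match length 3
  offset=4 (pos 0, char 'e'): match length 3
Longest match has length 3, found at offsets 1, 2, 3, 4; take the smallest, offset 1.
next_char = character at position 4 + 3 = 7 -> 'a'

Best match: offset=1, length=3 (matching 'eee' starting at position 3)
LZ77 triple: (1, 3, 'a')


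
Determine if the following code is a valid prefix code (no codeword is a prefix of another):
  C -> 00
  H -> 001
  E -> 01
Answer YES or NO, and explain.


Checking each pair (does one codeword prefix another?):
  C='00' vs H='001': prefix -- VIOLATION

NO -- this is NOT a valid prefix code. C (00) is a prefix of H (001).


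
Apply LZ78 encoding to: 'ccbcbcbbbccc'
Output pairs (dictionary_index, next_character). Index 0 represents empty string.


LZ78 encoding steps:
Dictionary: {0: ''}
Step 1: w='' (idx 0), next='c' -> output (0, 'c'), add 'c' as idx 1
Step 2: w='c' (idx 1), next='b' -> output (1, 'b'), add 'cb' as idx 2
Step 3: w='cb' (idx 2), next='c' -> output (2, 'c'), add 'cbc' as idx 3
Step 4: w='' (idx 0), next='b' -> output (0, 'b'), add 'b' as idx 4
Step 5: w='b' (idx 4), next='b' -> output (4, 'b'), add 'bb' as idx 5
Step 6: w='c' (idx 1), next='c' -> output (1, 'c'), add 'cc' as idx 6
Step 7: w='c' (idx 1), end of input -> output (1, '')


Encoded: [(0, 'c'), (1, 'b'), (2, 'c'), (0, 'b'), (4, 'b'), (1, 'c'), (1, '')]


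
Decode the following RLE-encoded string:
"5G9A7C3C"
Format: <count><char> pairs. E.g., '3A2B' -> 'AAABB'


Expanding each <count><char> pair:
  5G -> 'GGGGG'
  9A -> 'AAAAAAAAA'
  7C -> 'CCCCCCC'
  3C -> 'CCC'

Decoded = GGGGGAAAAAAAAACCCCCCCCCC


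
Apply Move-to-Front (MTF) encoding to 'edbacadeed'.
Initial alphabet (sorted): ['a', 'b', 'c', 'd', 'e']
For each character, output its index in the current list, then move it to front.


MTF encoding:
'e': index 4 in ['a', 'b', 'c', 'd', 'e'] -> ['e', 'a', 'b', 'c', 'd']
'd': index 4 in ['e', 'a', 'b', 'c', 'd'] -> ['d', 'e', 'a', 'b', 'c']
'b': index 3 in ['d', 'e', 'a', 'b', 'c'] -> ['b', 'd', 'e', 'a', 'c']
'a': index 3 in ['b', 'd', 'e', 'a', 'c'] -> ['a', 'b', 'd', 'e', 'c']
'c': index 4 in ['a', 'b', 'd', 'e', 'c'] -> ['c', 'a', 'b', 'd', 'e']
'a': index 1 in ['c', 'a', 'b', 'd', 'e'] -> ['a', 'c', 'b', 'd', 'e']
'd': index 3 in ['a', 'c', 'b', 'd', 'e'] -> ['d', 'a', 'c', 'b', 'e']
'e': index 4 in ['d', 'a', 'c', 'b', 'e'] -> ['e', 'd', 'a', 'c', 'b']
'e': index 0 in ['e', 'd', 'a', 'c', 'b'] -> ['e', 'd', 'a', 'c', 'b']
'd': index 1 in ['e', 'd', 'a', 'c', 'b'] -> ['d', 'e', 'a', 'c', 'b']


Output: [4, 4, 3, 3, 4, 1, 3, 4, 0, 1]


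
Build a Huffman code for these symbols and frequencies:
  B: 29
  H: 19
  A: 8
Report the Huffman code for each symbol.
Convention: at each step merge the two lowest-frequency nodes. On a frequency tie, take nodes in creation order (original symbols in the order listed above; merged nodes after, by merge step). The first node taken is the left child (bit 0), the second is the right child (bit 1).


Huffman tree construction:
Step 1: Merge A(8) + H(19) = 27
Step 2: Merge (A+H)(27) + B(29) = 56
Read each symbol's code off the tree from the root (left child = 0, right child = 1).

Codes:
  B: 1 (length 1)
  H: 01 (length 2)
  A: 00 (length 2)
Average code length: 83/56 = 1.4821 bits/symbol


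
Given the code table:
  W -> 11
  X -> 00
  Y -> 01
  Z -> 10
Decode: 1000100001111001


Decoding:
10 -> Z
00 -> X
10 -> Z
00 -> X
01 -> Y
11 -> W
10 -> Z
01 -> Y


Result: ZXZXYWZY


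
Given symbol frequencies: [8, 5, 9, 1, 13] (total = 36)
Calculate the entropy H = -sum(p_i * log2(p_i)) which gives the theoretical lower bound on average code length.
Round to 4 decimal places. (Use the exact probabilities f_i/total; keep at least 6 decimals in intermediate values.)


Per-symbol terms -p_i * log2(p_i) with p_i = f_i/36:
  p = 8/36 = 0.222222: log2(p) = -2.169925, -p*log2(p) = 0.482206
  p = 5/36 = 0.138889: log2(p) = -2.847997, -p*log2(p) = 0.395555
  p = 9/36 = 0.250000: log2(p) = -2.000000, -p*log2(p) = 0.500000
  p = 1/36 = 0.027778: log2(p) = -5.169925, -p*log2(p) = 0.143609
  p = 13/36 = 0.361111: log2(p) = -1.469485, -p*log2(p) = 0.530647
H = 0.482206 + 0.395555 + 0.500000 + 0.143609 + 0.530647 = 2.052017

H = 2.052 bits/symbol


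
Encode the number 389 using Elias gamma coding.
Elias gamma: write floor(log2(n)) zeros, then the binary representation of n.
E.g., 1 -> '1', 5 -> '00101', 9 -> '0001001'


num_bits = floor(log2(389)) + 1 = 9
leading_zeros = num_bits - 1 = 8
binary(389) = 110000101

Elias gamma(389) = '00000000' + '110000101' = 00000000110000101 (17 bits)


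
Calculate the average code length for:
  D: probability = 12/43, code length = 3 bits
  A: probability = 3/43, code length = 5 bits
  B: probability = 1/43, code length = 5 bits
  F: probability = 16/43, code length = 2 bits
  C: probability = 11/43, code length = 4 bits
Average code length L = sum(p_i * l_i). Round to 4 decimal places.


Weighted contributions p_i * l_i:
  D: (12/43) * 3 = 36/43
  A: (3/43) * 5 = 15/43
  B: (1/43) * 5 = 5/43
  F: (16/43) * 2 = 32/43
  C: (11/43) * 4 = 44/43
Sum = (36 + 15 + 5 + 32 + 44)/43 = 132/43

L = 132/43 = 3.0698 bits/symbol


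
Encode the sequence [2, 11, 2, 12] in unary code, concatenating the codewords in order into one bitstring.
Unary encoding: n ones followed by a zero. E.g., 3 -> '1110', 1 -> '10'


Encode each number as n ones followed by a terminating 0:
  2 -> 110 (3 bits)
  11 -> 111111111110 (12 bits)
  2 -> 110 (3 bits)
  12 -> 1111111111110 (13 bits)
Total length = 3 + 12 + 3 + 13 = 31 bits.

Unary([2, 11, 2, 12]) = 1101111111111101101111111111110 (31 bits)


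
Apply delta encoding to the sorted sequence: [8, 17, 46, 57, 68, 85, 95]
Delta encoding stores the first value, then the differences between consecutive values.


First value: 8
Deltas:
  17 - 8 = 9
  46 - 17 = 29
  57 - 46 = 11
  68 - 57 = 11
  85 - 68 = 17
  95 - 85 = 10


Delta encoded: [8, 9, 29, 11, 11, 17, 10]


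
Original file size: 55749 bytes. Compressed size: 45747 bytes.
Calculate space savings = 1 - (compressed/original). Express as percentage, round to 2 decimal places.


ratio = compressed/original = 45747/55749 = 0.820589
savings = 1 - ratio = 1 - 0.820589 = 0.179411
as a percentage: 0.179411 * 100 = 17.94%

Space savings = 1 - 45747/55749 = 17.94%


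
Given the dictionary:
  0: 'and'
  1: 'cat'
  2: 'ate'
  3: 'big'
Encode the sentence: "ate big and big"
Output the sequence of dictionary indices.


Look up each word in the dictionary:
  'ate' -> 2
  'big' -> 3
  'and' -> 0
  'big' -> 3

Encoded: [2, 3, 0, 3]


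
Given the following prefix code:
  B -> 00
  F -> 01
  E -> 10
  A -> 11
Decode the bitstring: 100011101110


Decoding step by step:
Bits 10 -> E
Bits 00 -> B
Bits 11 -> A
Bits 10 -> E
Bits 11 -> A
Bits 10 -> E


Decoded message: EBAEAE


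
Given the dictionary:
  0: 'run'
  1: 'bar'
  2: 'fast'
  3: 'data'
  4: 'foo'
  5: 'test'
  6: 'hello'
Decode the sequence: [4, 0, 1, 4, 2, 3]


Look up each index in the dictionary:
  4 -> 'foo'
  0 -> 'run'
  1 -> 'bar'
  4 -> 'foo'
  2 -> 'fast'
  3 -> 'data'

Decoded: "foo run bar foo fast data"


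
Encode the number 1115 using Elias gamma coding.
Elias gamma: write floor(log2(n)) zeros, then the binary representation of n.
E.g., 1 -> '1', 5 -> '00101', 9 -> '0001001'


num_bits = floor(log2(1115)) + 1 = 11
leading_zeros = num_bits - 1 = 10
binary(1115) = 10001011011

Elias gamma(1115) = '0000000000' + '10001011011' = 000000000010001011011 (21 bits)


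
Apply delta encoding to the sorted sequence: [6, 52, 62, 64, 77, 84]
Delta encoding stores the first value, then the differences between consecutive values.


First value: 6
Deltas:
  52 - 6 = 46
  62 - 52 = 10
  64 - 62 = 2
  77 - 64 = 13
  84 - 77 = 7


Delta encoded: [6, 46, 10, 2, 13, 7]


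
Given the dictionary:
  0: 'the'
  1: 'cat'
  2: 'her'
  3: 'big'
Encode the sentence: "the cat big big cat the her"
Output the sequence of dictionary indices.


Look up each word in the dictionary:
  'the' -> 0
  'cat' -> 1
  'big' -> 3
  'big' -> 3
  'cat' -> 1
  'the' -> 0
  'her' -> 2

Encoded: [0, 1, 3, 3, 1, 0, 2]


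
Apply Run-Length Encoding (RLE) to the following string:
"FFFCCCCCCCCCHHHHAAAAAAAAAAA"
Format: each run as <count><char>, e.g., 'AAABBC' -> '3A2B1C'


Scanning runs left to right:
  i=0: run of 'F' x 3 -> '3F'
  i=3: run of 'C' x 9 -> '9C'
  i=12: run of 'H' x 4 -> '4H'
  i=16: run of 'A' x 11 -> '11A'

RLE = 3F9C4H11A


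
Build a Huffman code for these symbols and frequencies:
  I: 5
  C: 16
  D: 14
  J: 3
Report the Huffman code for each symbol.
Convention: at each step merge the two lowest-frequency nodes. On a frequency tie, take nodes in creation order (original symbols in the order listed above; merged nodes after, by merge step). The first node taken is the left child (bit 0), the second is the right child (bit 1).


Huffman tree construction:
Step 1: Merge J(3) + I(5) = 8
Step 2: Merge (J+I)(8) + D(14) = 22
Step 3: Merge C(16) + ((J+I)+D)(22) = 38
Read each symbol's code off the tree from the root (left child = 0, right child = 1).

Codes:
  I: 101 (length 3)
  C: 0 (length 1)
  D: 11 (length 2)
  J: 100 (length 3)
Average code length: 68/38 = 1.7895 bits/symbol


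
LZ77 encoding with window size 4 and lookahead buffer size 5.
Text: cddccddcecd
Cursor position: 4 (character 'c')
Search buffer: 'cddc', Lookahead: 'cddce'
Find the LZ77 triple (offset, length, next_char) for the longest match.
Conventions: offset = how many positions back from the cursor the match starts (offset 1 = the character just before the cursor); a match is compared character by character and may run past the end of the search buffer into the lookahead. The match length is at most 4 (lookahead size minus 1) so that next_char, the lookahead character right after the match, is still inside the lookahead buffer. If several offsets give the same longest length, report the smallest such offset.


Try each offset into the search buffer:
  offset=1 (pos 3, char 'c'): match length 1
  offset=2 (pos 2, char 'd'): match length 0
  offset=3 (pos 1, char 'd'): match length 0
  offset=4 (pos 0, char 'c'): match length 4
Longest match has length 4 at offset 4.
next_char = character at position 4 + 4 = 8 -> 'e'

Best match: offset=4, length=4 (matching 'cddc' starting at position 0)
LZ77 triple: (4, 4, 'e')


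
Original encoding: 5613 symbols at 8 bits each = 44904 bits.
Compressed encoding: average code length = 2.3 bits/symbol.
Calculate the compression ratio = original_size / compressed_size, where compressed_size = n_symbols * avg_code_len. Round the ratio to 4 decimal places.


original_size = n_symbols * orig_bits = 5613 * 8 = 44904 bits
compressed_size = n_symbols * avg_code_len = 5613 * 2.3 = 12909.9 bits
ratio = original_size / compressed_size = 44904 / 12909.9 = 3.4783

Compression ratio = 3.4783


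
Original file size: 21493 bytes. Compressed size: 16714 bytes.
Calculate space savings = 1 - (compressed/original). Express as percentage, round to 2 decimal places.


ratio = compressed/original = 16714/21493 = 0.777649
savings = 1 - ratio = 1 - 0.777649 = 0.222351
as a percentage: 0.222351 * 100 = 22.24%

Space savings = 1 - 16714/21493 = 22.24%


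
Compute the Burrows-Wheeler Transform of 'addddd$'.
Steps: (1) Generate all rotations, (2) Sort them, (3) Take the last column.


Rotations (sorted):
  0: $addddd -> last char: d
  1: addddd$ -> last char: $
  2: d$adddd -> last char: d
  3: dd$addd -> last char: d
  4: ddd$add -> last char: d
  5: dddd$ad -> last char: d
  6: ddddd$a -> last char: a


BWT = d$dddda


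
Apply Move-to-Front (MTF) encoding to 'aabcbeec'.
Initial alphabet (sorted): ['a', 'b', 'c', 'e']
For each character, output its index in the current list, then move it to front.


MTF encoding:
'a': index 0 in ['a', 'b', 'c', 'e'] -> ['a', 'b', 'c', 'e']
'a': index 0 in ['a', 'b', 'c', 'e'] -> ['a', 'b', 'c', 'e']
'b': index 1 in ['a', 'b', 'c', 'e'] -> ['b', 'a', 'c', 'e']
'c': index 2 in ['b', 'a', 'c', 'e'] -> ['c', 'b', 'a', 'e']
'b': index 1 in ['c', 'b', 'a', 'e'] -> ['b', 'c', 'a', 'e']
'e': index 3 in ['b', 'c', 'a', 'e'] -> ['e', 'b', 'c', 'a']
'e': index 0 in ['e', 'b', 'c', 'a'] -> ['e', 'b', 'c', 'a']
'c': index 2 in ['e', 'b', 'c', 'a'] -> ['c', 'e', 'b', 'a']


Output: [0, 0, 1, 2, 1, 3, 0, 2]


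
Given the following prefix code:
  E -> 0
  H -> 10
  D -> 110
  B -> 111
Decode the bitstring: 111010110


Decoding step by step:
Bits 111 -> B
Bits 0 -> E
Bits 10 -> H
Bits 110 -> D


Decoded message: BEHD


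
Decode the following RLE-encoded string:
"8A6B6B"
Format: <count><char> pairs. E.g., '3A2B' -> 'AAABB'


Expanding each <count><char> pair:
  8A -> 'AAAAAAAA'
  6B -> 'BBBBBB'
  6B -> 'BBBBBB'

Decoded = AAAAAAAABBBBBBBBBBBB


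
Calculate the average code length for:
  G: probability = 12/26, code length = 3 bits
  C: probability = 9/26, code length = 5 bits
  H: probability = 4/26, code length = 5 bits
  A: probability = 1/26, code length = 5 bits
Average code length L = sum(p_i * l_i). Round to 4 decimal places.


Weighted contributions p_i * l_i:
  G: (12/26) * 3 = 36/26
  C: (9/26) * 5 = 45/26
  H: (4/26) * 5 = 20/26
  A: (1/26) * 5 = 5/26
Sum = (36 + 45 + 20 + 5)/26 = 106/26

L = 106/26 = 4.0769 bits/symbol


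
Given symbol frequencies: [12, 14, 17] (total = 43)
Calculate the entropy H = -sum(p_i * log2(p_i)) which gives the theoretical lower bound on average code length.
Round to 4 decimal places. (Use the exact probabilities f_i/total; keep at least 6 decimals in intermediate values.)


Per-symbol terms -p_i * log2(p_i) with p_i = f_i/43:
  p = 12/43 = 0.279070: log2(p) = -1.841302, -p*log2(p) = 0.513852
  p = 14/43 = 0.325581: log2(p) = -1.618910, -p*log2(p) = 0.527087
  p = 17/43 = 0.395349: log2(p) = -1.338802, -p*log2(p) = 0.529294
H = 0.513852 + 0.527087 + 0.529294 = 1.570233

H = 1.5702 bits/symbol


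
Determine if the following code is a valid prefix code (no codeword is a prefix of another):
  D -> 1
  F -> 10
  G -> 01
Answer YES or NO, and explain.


Checking each pair (does one codeword prefix another?):
  D='1' vs F='10': prefix -- VIOLATION

NO -- this is NOT a valid prefix code. D (1) is a prefix of F (10).


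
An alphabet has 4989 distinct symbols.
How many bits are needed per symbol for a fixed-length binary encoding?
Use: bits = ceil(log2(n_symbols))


log2(4989) = 12.2845
Bracket: 2^12 = 4096 < 4989 <= 2^13 = 8192
So ceil(log2(4989)) = 13

bits = ceil(log2(4989)) = ceil(12.2845) = 13 bits


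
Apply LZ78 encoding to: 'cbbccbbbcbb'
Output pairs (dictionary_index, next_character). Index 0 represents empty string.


LZ78 encoding steps:
Dictionary: {0: ''}
Step 1: w='' (idx 0), next='c' -> output (0, 'c'), add 'c' as idx 1
Step 2: w='' (idx 0), next='b' -> output (0, 'b'), add 'b' as idx 2
Step 3: w='b' (idx 2), next='c' -> output (2, 'c'), add 'bc' as idx 3
Step 4: w='c' (idx 1), next='b' -> output (1, 'b'), add 'cb' as idx 4
Step 5: w='b' (idx 2), next='b' -> output (2, 'b'), add 'bb' as idx 5
Step 6: w='cb' (idx 4), next='b' -> output (4, 'b'), add 'cbb' as idx 6


Encoded: [(0, 'c'), (0, 'b'), (2, 'c'), (1, 'b'), (2, 'b'), (4, 'b')]


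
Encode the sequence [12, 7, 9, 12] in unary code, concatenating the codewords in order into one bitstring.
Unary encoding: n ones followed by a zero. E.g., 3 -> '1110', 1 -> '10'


Encode each number as n ones followed by a terminating 0:
  12 -> 1111111111110 (13 bits)
  7 -> 11111110 (8 bits)
  9 -> 1111111110 (10 bits)
  12 -> 1111111111110 (13 bits)
Total length = 13 + 8 + 10 + 13 = 44 bits.

Unary([12, 7, 9, 12]) = 11111111111101111111011111111101111111111110 (44 bits)


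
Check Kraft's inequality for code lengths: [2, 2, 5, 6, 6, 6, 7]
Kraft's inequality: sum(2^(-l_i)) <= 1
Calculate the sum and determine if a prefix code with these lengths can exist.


Sum = 2^(-2) + 2^(-2) + 2^(-5) + 2^(-6) + 2^(-6) + 2^(-6) + 2^(-7)
    = 0.25 + 0.25 + 0.03125 + 0.015625 + 0.015625 + 0.015625 + 0.0078125
    = 75/128 = 0.5859375
Since 0.5859375 <= 1, Kraft's inequality IS satisfied.
A prefix code with these lengths CAN exist.

Kraft sum = 0.5859375. Satisfied.


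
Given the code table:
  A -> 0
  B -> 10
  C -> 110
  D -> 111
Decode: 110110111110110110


Decoding:
110 -> C
110 -> C
111 -> D
110 -> C
110 -> C
110 -> C


Result: CCDCCC


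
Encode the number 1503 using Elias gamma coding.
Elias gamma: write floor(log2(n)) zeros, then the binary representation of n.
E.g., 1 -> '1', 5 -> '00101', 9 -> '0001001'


num_bits = floor(log2(1503)) + 1 = 11
leading_zeros = num_bits - 1 = 10
binary(1503) = 10111011111

Elias gamma(1503) = '0000000000' + '10111011111' = 000000000010111011111 (21 bits)


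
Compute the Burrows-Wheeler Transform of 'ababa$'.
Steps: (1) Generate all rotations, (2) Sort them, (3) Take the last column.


Rotations (sorted):
  0: $ababa -> last char: a
  1: a$abab -> last char: b
  2: aba$ab -> last char: b
  3: ababa$ -> last char: $
  4: ba$aba -> last char: a
  5: baba$a -> last char: a


BWT = abb$aa


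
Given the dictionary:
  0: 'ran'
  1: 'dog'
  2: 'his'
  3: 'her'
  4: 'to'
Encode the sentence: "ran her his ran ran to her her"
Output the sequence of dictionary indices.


Look up each word in the dictionary:
  'ran' -> 0
  'her' -> 3
  'his' -> 2
  'ran' -> 0
  'ran' -> 0
  'to' -> 4
  'her' -> 3
  'her' -> 3

Encoded: [0, 3, 2, 0, 0, 4, 3, 3]


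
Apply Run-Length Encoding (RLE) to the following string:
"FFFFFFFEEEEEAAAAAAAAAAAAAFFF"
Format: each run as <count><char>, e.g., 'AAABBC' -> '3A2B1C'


Scanning runs left to right:
  i=0: run of 'F' x 7 -> '7F'
  i=7: run of 'E' x 5 -> '5E'
  i=12: run of 'A' x 13 -> '13A'
  i=25: run of 'F' x 3 -> '3F'

RLE = 7F5E13A3F


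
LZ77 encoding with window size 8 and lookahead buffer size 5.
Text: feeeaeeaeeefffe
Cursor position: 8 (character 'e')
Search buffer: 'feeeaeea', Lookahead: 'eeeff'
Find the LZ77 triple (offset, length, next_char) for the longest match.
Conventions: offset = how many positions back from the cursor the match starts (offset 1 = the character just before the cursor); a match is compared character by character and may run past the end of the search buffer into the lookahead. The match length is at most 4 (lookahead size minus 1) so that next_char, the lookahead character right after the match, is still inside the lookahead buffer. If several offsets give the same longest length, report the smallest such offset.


Try each offset into the search buffer:
  offset=1 (pos 7, char 'a'): match length 0
  offset=2 (pos 6, char 'e'): match length 1
  offset=3 (pos 5, char 'e'): match length 2
  offset=4 (pos 4, char 'a'): match length 0
  offset=5 (pos 3, char 'e'): match length 1
  offset=6 (pos 2, char 'e'): match length 2
  offset=7 (pos 1, char 'e'): match length 3
  offset=8 (pos 0, char 'f'): match length 0
Longest match has length 3 at offset 7.
next_char = character at position 8 + 3 = 11 -> 'f'

Best match: offset=7, length=3 (matching 'eee' starting at position 1)
LZ77 triple: (7, 3, 'f')


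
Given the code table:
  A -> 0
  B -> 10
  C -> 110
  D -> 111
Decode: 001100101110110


Decoding:
0 -> A
0 -> A
110 -> C
0 -> A
10 -> B
111 -> D
0 -> A
110 -> C


Result: AACABDAC


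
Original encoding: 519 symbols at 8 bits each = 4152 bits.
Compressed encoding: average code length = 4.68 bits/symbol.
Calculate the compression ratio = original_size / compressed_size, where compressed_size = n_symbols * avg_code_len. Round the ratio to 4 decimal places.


original_size = n_symbols * orig_bits = 519 * 8 = 4152 bits
compressed_size = n_symbols * avg_code_len = 519 * 4.68 = 2428.92 bits
ratio = original_size / compressed_size = 4152 / 2428.92 = 1.7094

Compression ratio = 1.7094


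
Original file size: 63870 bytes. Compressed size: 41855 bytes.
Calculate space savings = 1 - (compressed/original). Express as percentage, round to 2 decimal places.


ratio = compressed/original = 41855/63870 = 0.655315
savings = 1 - ratio = 1 - 0.655315 = 0.344685
as a percentage: 0.344685 * 100 = 34.47%

Space savings = 1 - 41855/63870 = 34.47%


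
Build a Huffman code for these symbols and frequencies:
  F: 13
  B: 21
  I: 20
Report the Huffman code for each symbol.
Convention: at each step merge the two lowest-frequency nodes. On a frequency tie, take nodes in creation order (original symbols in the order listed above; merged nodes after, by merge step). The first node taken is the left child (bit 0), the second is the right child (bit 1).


Huffman tree construction:
Step 1: Merge F(13) + I(20) = 33
Step 2: Merge B(21) + (F+I)(33) = 54
Read each symbol's code off the tree from the root (left child = 0, right child = 1).

Codes:
  F: 10 (length 2)
  B: 0 (length 1)
  I: 11 (length 2)
Average code length: 87/54 = 1.6111 bits/symbol


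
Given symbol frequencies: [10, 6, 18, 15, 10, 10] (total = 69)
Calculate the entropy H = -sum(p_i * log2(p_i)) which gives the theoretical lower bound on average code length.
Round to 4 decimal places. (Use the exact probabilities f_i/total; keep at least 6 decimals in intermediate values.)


Per-symbol terms -p_i * log2(p_i) with p_i = f_i/69:
  p = 10/69 = 0.144928: log2(p) = -2.786596, -p*log2(p) = 0.403855
  p = 6/69 = 0.086957: log2(p) = -3.523562, -p*log2(p) = 0.306397
  p = 18/69 = 0.260870: log2(p) = -1.938599, -p*log2(p) = 0.505722
  p = 15/69 = 0.217391: log2(p) = -2.201634, -p*log2(p) = 0.478616
  p = 10/69 = 0.144928: log2(p) = -2.786596, -p*log2(p) = 0.403855
  p = 10/69 = 0.144928: log2(p) = -2.786596, -p*log2(p) = 0.403855
H = 0.403855 + 0.306397 + 0.505722 + 0.478616 + 0.403855 + 0.403855 = 2.502300

H = 2.5023 bits/symbol


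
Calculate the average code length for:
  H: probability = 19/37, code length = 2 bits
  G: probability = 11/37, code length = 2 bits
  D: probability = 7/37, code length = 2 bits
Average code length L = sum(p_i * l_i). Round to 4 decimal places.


Weighted contributions p_i * l_i:
  H: (19/37) * 2 = 38/37
  G: (11/37) * 2 = 22/37
  D: (7/37) * 2 = 14/37
Sum = (38 + 22 + 14)/37 = 74/37

L = 74/37 = 2.0000 bits/symbol


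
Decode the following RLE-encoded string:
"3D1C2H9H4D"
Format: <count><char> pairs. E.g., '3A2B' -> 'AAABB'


Expanding each <count><char> pair:
  3D -> 'DDD'
  1C -> 'C'
  2H -> 'HH'
  9H -> 'HHHHHHHHH'
  4D -> 'DDDD'

Decoded = DDDCHHHHHHHHHHHDDDD


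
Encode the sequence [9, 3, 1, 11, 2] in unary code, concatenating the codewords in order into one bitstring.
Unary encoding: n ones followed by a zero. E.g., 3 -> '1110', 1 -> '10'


Encode each number as n ones followed by a terminating 0:
  9 -> 1111111110 (10 bits)
  3 -> 1110 (4 bits)
  1 -> 10 (2 bits)
  11 -> 111111111110 (12 bits)
  2 -> 110 (3 bits)
Total length = 10 + 4 + 2 + 12 + 3 = 31 bits.

Unary([9, 3, 1, 11, 2]) = 1111111110111010111111111110110 (31 bits)


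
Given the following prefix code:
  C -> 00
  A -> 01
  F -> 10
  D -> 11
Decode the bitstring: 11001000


Decoding step by step:
Bits 11 -> D
Bits 00 -> C
Bits 10 -> F
Bits 00 -> C


Decoded message: DCFC


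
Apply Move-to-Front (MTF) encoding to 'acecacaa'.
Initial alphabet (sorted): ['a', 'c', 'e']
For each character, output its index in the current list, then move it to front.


MTF encoding:
'a': index 0 in ['a', 'c', 'e'] -> ['a', 'c', 'e']
'c': index 1 in ['a', 'c', 'e'] -> ['c', 'a', 'e']
'e': index 2 in ['c', 'a', 'e'] -> ['e', 'c', 'a']
'c': index 1 in ['e', 'c', 'a'] -> ['c', 'e', 'a']
'a': index 2 in ['c', 'e', 'a'] -> ['a', 'c', 'e']
'c': index 1 in ['a', 'c', 'e'] -> ['c', 'a', 'e']
'a': index 1 in ['c', 'a', 'e'] -> ['a', 'c', 'e']
'a': index 0 in ['a', 'c', 'e'] -> ['a', 'c', 'e']


Output: [0, 1, 2, 1, 2, 1, 1, 0]


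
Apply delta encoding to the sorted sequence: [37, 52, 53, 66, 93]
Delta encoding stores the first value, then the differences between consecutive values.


First value: 37
Deltas:
  52 - 37 = 15
  53 - 52 = 1
  66 - 53 = 13
  93 - 66 = 27


Delta encoded: [37, 15, 1, 13, 27]


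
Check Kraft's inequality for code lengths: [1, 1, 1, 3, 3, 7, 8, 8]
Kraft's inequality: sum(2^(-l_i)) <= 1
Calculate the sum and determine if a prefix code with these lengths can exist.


Sum = 2^(-1) + 2^(-1) + 2^(-1) + 2^(-3) + 2^(-3) + 2^(-7) + 2^(-8) + 2^(-8)
    = 0.5 + 0.5 + 0.5 + 0.125 + 0.125 + 0.0078125 + 0.00390625 + 0.00390625
    = 452/256 = 1.765625
Since 1.765625 > 1, Kraft's inequality is NOT satisfied.
A prefix code with these lengths CANNOT exist.

Kraft sum = 1.765625. Not satisfied.


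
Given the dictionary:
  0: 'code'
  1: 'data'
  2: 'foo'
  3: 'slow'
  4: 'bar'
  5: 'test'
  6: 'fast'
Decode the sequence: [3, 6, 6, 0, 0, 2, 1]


Look up each index in the dictionary:
  3 -> 'slow'
  6 -> 'fast'
  6 -> 'fast'
  0 -> 'code'
  0 -> 'code'
  2 -> 'foo'
  1 -> 'data'

Decoded: "slow fast fast code code foo data"


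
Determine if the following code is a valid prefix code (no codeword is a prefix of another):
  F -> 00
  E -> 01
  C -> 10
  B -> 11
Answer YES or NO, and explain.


Checking each pair (does one codeword prefix another?):
  F='00' vs E='01': no prefix
  F='00' vs C='10': no prefix
  F='00' vs B='11': no prefix
  E='01' vs F='00': no prefix
  E='01' vs C='10': no prefix
  E='01' vs B='11': no prefix
  C='10' vs F='00': no prefix
  C='10' vs E='01': no prefix
  C='10' vs B='11': no prefix
  B='11' vs F='00': no prefix
  B='11' vs E='01': no prefix
  B='11' vs C='10': no prefix
No violation found over all pairs.

YES -- this is a valid prefix code. No codeword is a prefix of any other codeword.


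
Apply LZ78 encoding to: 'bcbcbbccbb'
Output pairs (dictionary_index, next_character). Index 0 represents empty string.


LZ78 encoding steps:
Dictionary: {0: ''}
Step 1: w='' (idx 0), next='b' -> output (0, 'b'), add 'b' as idx 1
Step 2: w='' (idx 0), next='c' -> output (0, 'c'), add 'c' as idx 2
Step 3: w='b' (idx 1), next='c' -> output (1, 'c'), add 'bc' as idx 3
Step 4: w='b' (idx 1), next='b' -> output (1, 'b'), add 'bb' as idx 4
Step 5: w='c' (idx 2), next='c' -> output (2, 'c'), add 'cc' as idx 5
Step 6: w='bb' (idx 4), end of input -> output (4, '')


Encoded: [(0, 'b'), (0, 'c'), (1, 'c'), (1, 'b'), (2, 'c'), (4, '')]
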